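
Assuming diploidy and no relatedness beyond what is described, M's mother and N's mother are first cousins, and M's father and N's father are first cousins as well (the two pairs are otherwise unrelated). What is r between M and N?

0.0625

Wright's path rule: contributions from independent ancestry routes add.
M and N are related in two ways: second cousins through their mothers (r = 1/32) and second cousins through their fathers (r = 1/32).
r = 1/32 + 1/32 = 1/16 = 0.0625.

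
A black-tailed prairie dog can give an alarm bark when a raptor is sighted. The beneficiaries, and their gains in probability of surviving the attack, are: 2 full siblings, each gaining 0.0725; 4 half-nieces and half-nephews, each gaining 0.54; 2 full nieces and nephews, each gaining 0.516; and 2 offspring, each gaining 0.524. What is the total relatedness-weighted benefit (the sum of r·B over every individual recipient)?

r to a full sibling = 1/2 (full sibs share both parents — two paths of length 2: r = 2·(1/2)^2 = 1/2).
r to a half-niece or half-nephew = 0.125 (half-aunt/uncle↔niece/nephew: one path of length 3: r = (1/2)^3 = 1/8).
r to a full niece or nephew = 1/4 (full aunt/uncle↔niece/nephew: two paths of length 3 through the shared grandparent pair: r = 2·(1/2)^3 = 1/4).
r to an offspring = 1/2 (one parent–offspring link: r = (1/2)^1 = 1/2).
Summing one r·B term per recipient: 2·0.5·0.0725 + 4·0.125·0.54 + 2·0.25·0.516 + 2·0.5·0.524 = 1.1245.

1.1245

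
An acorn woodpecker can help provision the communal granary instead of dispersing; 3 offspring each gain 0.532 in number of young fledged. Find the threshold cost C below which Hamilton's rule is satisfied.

0.798

r to an offspring = 1/2 (one parent–offspring link: r = (1/2)^1 = 1/2).
Hamilton's rule: n·r·B > C, so the trait is favored while C < n·r·B = 3·0.5·0.532 = 0.798.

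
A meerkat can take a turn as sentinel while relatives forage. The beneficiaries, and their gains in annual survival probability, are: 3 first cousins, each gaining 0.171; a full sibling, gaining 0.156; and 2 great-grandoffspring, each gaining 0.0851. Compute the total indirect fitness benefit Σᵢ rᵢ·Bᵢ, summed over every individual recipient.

r to a first cousin = 0.125 (first cousins share one grandparent pair — two paths of length 4: r = 2·(1/2)^4 = 1/8).
r to a full sibling = 1/2 (full sibs share both parents — two paths of length 2: r = 2·(1/2)^2 = 1/2).
r to a great-grandoffspring = 1/8 (three parent–offspring links: r = (1/2)^3 = 1/8).
Summing one r·B term per recipient: 3·0.125·0.171 + 1·0.5·0.156 + 2·0.125·0.0851 = 0.1634.

0.1634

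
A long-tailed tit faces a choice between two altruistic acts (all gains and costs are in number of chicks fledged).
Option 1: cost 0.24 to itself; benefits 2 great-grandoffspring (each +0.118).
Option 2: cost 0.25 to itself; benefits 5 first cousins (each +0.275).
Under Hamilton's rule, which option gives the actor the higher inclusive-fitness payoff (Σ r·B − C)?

Option 1: r to a great-grandoffspring = 0.125.
Option 1: Σ r·B − C = (2·0.125·0.118) − 0.24 = -0.2105.
Option 2: r to a first cousin = 0.125.
Option 2: Σ r·B − C = (5·0.125·0.275) − 0.25 = -0.078125.
Option 2 has the higher net inclusive-fitness payoff.

Option 2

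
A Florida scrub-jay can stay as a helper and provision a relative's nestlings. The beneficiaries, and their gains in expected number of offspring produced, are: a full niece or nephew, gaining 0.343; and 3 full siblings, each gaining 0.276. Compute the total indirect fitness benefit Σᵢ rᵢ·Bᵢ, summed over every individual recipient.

r to a full niece or nephew = 0.25 (full aunt/uncle↔niece/nephew: two paths of length 3 through the shared grandparent pair: r = 2·(1/2)^3 = 1/4).
r to a full sibling = 0.5 (full sibs share both parents — two paths of length 2: r = 2·(1/2)^2 = 1/2).
Summing one r·B term per recipient: 1·0.25·0.343 + 3·0.5·0.276 = 0.49975.

0.49975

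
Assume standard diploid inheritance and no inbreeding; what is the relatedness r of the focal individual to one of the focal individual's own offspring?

Each parent–offspring link contributes a factor of 1/2, and independent paths through distinct common ancestors add.
One parent–offspring link: r = (1/2)^1 = 1/2.

0.5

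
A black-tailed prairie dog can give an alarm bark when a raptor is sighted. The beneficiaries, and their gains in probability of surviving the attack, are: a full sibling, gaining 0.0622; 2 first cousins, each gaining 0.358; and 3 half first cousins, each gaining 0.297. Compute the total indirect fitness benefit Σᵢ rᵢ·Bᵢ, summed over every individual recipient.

0.1762875

r to a full sibling = 0.5 (full sibs share both parents — two paths of length 2: r = 2·(1/2)^2 = 1/2).
r to a first cousin = 1/8 (first cousins share one grandparent pair — two paths of length 4: r = 2·(1/2)^4 = 1/8).
r to a half first cousin = 0.0625 (half first cousins share one grandparent — one path of length 4: r = (1/2)^4 = 1/16).
Summing one r·B term per recipient: 1·0.5·0.0622 + 2·0.125·0.358 + 3·0.0625·0.297 = 0.1762875.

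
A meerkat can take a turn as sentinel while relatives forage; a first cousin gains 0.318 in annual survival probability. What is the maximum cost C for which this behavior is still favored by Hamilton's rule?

r to a first cousin = 0.125 (first cousins share one grandparent pair — two paths of length 4: r = 2·(1/2)^4 = 1/8).
Hamilton's rule: n·r·B > C, so the trait is favored while C < n·r·B = 1·0.125·0.318 = 0.03975.

0.03975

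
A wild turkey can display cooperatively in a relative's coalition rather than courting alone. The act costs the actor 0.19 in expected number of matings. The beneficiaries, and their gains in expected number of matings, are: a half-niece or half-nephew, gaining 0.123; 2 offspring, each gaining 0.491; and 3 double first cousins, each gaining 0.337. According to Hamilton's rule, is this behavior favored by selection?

Yes

Hamilton's rule: the trait is favored when the sum of r·B over every recipient exceeds the actor's cost C.
r to a half-niece or half-nephew = 0.125 (half-aunt/uncle↔niece/nephew: one path of length 3: r = (1/2)^3 = 1/8).
r to an offspring = 0.5 (one parent–offspring link: r = (1/2)^1 = 1/2).
r to a double first cousin = 0.25 (double first cousins share both grandparent pairs — four paths of length 4: r = 4·(1/2)^4 = 1/4).
Summing one r·B term per recipient: 1·0.125·0.123 + 2·0.5·0.491 + 3·0.25·0.337 = 0.759125.
0.759125 > 0.19: the indirect benefit exceeds the cost.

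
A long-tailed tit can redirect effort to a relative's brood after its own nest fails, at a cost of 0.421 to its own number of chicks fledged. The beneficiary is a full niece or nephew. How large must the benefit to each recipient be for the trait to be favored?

r to a full niece or nephew = 0.25 (full aunt/uncle↔niece/nephew: two paths of length 3 through the shared grandparent pair: r = 2·(1/2)^3 = 1/4).
Hamilton's rule with n recipients of equal r: n·r·B > C, so B > C/(n·r) = 0.421/(1·0.25) = 1.684.

1.684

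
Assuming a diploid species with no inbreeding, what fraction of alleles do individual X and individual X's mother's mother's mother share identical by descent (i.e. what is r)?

0.125

Each parent–offspring link contributes a factor of 1/2, and independent paths through distinct common ancestors add.
Three parent–offspring links: r = (1/2)^3 = 1/8.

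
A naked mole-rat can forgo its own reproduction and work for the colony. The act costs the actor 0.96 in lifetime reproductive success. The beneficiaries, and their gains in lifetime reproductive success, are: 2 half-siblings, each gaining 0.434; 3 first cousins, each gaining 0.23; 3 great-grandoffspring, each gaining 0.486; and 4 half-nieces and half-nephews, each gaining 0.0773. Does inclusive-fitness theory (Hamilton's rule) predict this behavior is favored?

No

Hamilton's rule: the trait is favored when the sum of r·B over every recipient exceeds the actor's cost C.
r to a half-sibling = 0.25 (half-sibs share one parent — one path of length 2: r = (1/2)^2 = 1/4).
r to a first cousin = 0.125 (first cousins share one grandparent pair — two paths of length 4: r = 2·(1/2)^4 = 1/8).
r to a great-grandoffspring = 0.125 (three parent–offspring links: r = (1/2)^3 = 1/8).
r to a half-niece or half-nephew = 0.125 (half-aunt/uncle↔niece/nephew: one path of length 3: r = (1/2)^3 = 1/8).
Summing one r·B term per recipient: 2·0.25·0.434 + 3·0.125·0.23 + 3·0.125·0.486 + 4·0.125·0.0773 = 0.52415.
0.52415 < 0.96: the indirect benefit is less than the cost.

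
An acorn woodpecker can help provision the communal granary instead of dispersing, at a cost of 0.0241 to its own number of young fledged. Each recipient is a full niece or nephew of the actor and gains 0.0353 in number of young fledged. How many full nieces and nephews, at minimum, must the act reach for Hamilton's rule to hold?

3

r to a full niece or nephew = 1/4 (full aunt/uncle↔niece/nephew: two paths of length 3 through the shared grandparent pair: r = 2·(1/2)^3 = 1/4).
Hamilton's rule: n·r·B > C  ⇒  n > C/(r·B) = 0.0241/(0.25·0.0353) = 2.731.
The smallest integer exceeding 2.731 is 3.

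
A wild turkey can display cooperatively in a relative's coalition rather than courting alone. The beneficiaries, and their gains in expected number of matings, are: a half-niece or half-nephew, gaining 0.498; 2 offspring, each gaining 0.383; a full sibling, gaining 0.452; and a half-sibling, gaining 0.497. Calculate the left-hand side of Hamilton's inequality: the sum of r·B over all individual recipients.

r to a half-niece or half-nephew = 0.125 (half-aunt/uncle↔niece/nephew: one path of length 3: r = (1/2)^3 = 1/8).
r to an offspring = 0.5 (one parent–offspring link: r = (1/2)^1 = 1/2).
r to a full sibling = 0.5 (full sibs share both parents — two paths of length 2: r = 2·(1/2)^2 = 1/2).
r to a half-sibling = 1/4 (half-sibs share one parent — one path of length 2: r = (1/2)^2 = 1/4).
Summing one r·B term per recipient: 1·0.125·0.498 + 2·0.5·0.383 + 1·0.5·0.452 + 1·0.25·0.497 = 0.7955.

0.7955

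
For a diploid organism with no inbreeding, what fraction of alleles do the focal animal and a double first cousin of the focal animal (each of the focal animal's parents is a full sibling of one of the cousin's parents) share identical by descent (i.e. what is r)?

0.25

Each parent–offspring link contributes a factor of 1/2, and independent paths through distinct common ancestors add.
Double first cousins share both grandparent pairs — four paths of length 4: r = 4·(1/2)^4 = 1/4.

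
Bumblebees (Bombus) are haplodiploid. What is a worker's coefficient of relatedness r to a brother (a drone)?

Her haploid brother carries none of their father's genes and a random half of their mother's genome; that half matches the maternal half of her own genome with probability 1/2: r = 1/2 · 1/2 = 1/4.

0.25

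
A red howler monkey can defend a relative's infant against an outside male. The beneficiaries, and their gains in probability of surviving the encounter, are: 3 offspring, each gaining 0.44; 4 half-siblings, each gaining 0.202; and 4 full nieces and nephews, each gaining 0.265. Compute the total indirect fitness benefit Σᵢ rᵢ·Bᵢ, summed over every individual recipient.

r to an offspring = 0.5 (one parent–offspring link: r = (1/2)^1 = 1/2).
r to a half-sibling = 0.25 (half-sibs share one parent — one path of length 2: r = (1/2)^2 = 1/4).
r to a full niece or nephew = 1/4 (full aunt/uncle↔niece/nephew: two paths of length 3 through the shared grandparent pair: r = 2·(1/2)^3 = 1/4).
Summing one r·B term per recipient: 3·0.5·0.44 + 4·0.25·0.202 + 4·0.25·0.265 = 1.127.

1.127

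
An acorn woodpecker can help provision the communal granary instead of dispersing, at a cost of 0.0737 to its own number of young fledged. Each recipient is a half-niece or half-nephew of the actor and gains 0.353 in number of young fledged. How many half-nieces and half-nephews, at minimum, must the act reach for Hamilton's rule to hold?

2

r to a half-niece or half-nephew = 0.125 (half-aunt/uncle↔niece/nephew: one path of length 3: r = (1/2)^3 = 1/8).
Hamilton's rule: n·r·B > C  ⇒  n > C/(r·B) = 0.0737/(0.125·0.353) = 1.67.
The smallest integer exceeding 1.67 is 2.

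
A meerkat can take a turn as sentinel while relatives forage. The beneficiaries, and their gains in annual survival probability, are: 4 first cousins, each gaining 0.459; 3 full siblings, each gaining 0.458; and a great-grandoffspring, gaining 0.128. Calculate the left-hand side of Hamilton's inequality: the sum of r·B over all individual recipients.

0.9325

r to a first cousin = 0.125 (first cousins share one grandparent pair — two paths of length 4: r = 2·(1/2)^4 = 1/8).
r to a full sibling = 0.5 (full sibs share both parents — two paths of length 2: r = 2·(1/2)^2 = 1/2).
r to a great-grandoffspring = 1/8 (three parent–offspring links: r = (1/2)^3 = 1/8).
Summing one r·B term per recipient: 4·0.125·0.459 + 3·0.5·0.458 + 1·0.125·0.128 = 0.9325.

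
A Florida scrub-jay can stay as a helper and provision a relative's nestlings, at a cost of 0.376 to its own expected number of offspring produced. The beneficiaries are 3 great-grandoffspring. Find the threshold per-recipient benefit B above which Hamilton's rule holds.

r to a great-grandoffspring = 0.125 (three parent–offspring links: r = (1/2)^3 = 1/8).
Hamilton's rule with n recipients of equal r: n·r·B > C, so B > C/(n·r) = 0.376/(3·0.125) = 1.0027.

1.0027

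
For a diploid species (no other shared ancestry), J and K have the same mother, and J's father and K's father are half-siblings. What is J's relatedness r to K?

With two independent routes of shared ancestry, r is the sum of the two contributions.
J and K are related in two ways: half-sibs through their shared mother (r = 1/4) and half first cousins through their fathers (r = 1/16).
r = 1/4 + 1/16 = 5/16 = 0.3125.

0.3125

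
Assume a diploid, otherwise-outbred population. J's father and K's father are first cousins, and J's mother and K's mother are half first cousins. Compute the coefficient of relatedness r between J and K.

0.046875

Relatedness sums over independent paths through distinct common ancestors.
J and K are related in two ways: second cousins through their fathers (r = 1/32) and half second cousins through their mothers (r = 1/64).
r = 1/32 + 1/64 = 0.046875.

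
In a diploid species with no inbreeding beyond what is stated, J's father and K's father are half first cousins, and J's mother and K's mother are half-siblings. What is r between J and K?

Wright's path rule: contributions from independent ancestry routes add.
J and K are related in two ways: half second cousins through their fathers (r = 1/64) and half first cousins through their mothers (r = 1/16).
r = 1/64 + 1/16 = 5/64 = 0.078125.

0.078125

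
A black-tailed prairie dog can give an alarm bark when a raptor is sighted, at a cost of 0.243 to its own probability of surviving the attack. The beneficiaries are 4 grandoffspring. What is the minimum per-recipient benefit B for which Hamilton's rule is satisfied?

0.243

r to a grandoffspring = 0.25 (two parent–offspring links: r = (1/2)^2 = 1/4).
Hamilton's rule with n recipients of equal r: n·r·B > C, so B > C/(n·r) = 0.243/(4·0.25) = 0.243.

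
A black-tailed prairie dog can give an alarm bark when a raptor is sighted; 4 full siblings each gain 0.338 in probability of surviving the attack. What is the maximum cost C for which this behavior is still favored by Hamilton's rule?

0.676

r to a full sibling = 0.5 (full sibs share both parents — two paths of length 2: r = 2·(1/2)^2 = 1/2).
Hamilton's rule: n·r·B > C, so the trait is favored while C < n·r·B = 4·0.5·0.338 = 0.676.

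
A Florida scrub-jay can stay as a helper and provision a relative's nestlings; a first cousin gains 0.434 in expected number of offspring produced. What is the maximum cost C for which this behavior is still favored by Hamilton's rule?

0.05425

r to a first cousin = 0.125 (first cousins share one grandparent pair — two paths of length 4: r = 2·(1/2)^4 = 1/8).
Hamilton's rule: n·r·B > C, so the trait is favored while C < n·r·B = 1·0.125·0.434 = 0.05425.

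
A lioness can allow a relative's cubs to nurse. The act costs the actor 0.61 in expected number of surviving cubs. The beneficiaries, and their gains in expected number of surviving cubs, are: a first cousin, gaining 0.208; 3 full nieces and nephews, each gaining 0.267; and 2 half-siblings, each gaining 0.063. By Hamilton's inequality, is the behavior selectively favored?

No

Hamilton's rule: the trait is favored when the sum of r·B over every recipient exceeds the actor's cost C.
r to a first cousin = 1/8 (first cousins share one grandparent pair — two paths of length 4: r = 2·(1/2)^4 = 1/8).
r to a full niece or nephew = 0.25 (full aunt/uncle↔niece/nephew: two paths of length 3 through the shared grandparent pair: r = 2·(1/2)^3 = 1/4).
r to a half-sibling = 0.25 (half-sibs share one parent — one path of length 2: r = (1/2)^2 = 1/4).
Summing one r·B term per recipient: 1·0.125·0.208 + 3·0.25·0.267 + 2·0.25·0.063 = 0.25775.
0.25775 < 0.61: the indirect benefit is less than the cost.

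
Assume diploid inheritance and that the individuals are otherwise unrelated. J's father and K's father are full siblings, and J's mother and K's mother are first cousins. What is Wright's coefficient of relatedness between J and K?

0.15625

Wright's path rule: contributions from independent ancestry routes add.
J and K are related in two ways: first cousins through their fathers (r = 1/8) and second cousins through their mothers (r = 1/32).
r = 1/8 + 1/32 = 0.15625.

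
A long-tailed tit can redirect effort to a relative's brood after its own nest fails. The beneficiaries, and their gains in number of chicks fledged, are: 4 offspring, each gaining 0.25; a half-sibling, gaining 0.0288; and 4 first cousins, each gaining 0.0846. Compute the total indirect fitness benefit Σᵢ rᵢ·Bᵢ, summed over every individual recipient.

0.5495

r to an offspring = 1/2 (one parent–offspring link: r = (1/2)^1 = 1/2).
r to a half-sibling = 1/4 (half-sibs share one parent — one path of length 2: r = (1/2)^2 = 1/4).
r to a first cousin = 1/8 (first cousins share one grandparent pair — two paths of length 4: r = 2·(1/2)^4 = 1/8).
Summing one r·B term per recipient: 4·0.5·0.25 + 1·0.25·0.0288 + 4·0.125·0.0846 = 0.5495.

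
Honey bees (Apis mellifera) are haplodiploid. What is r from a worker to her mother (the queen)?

One meiotic link between diploid queen and diploid daughter: r = 1/2.

0.5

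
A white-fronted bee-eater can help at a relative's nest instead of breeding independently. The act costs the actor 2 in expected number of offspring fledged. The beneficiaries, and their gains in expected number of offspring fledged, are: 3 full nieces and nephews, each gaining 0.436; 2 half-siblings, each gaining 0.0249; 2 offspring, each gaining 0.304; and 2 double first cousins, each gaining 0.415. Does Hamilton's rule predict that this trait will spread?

Hamilton's rule: the trait is favored when the sum of r·B over every recipient exceeds the actor's cost C.
r to a full niece or nephew = 0.25 (full aunt/uncle↔niece/nephew: two paths of length 3 through the shared grandparent pair: r = 2·(1/2)^3 = 1/4).
r to a half-sibling = 0.25 (half-sibs share one parent — one path of length 2: r = (1/2)^2 = 1/4).
r to an offspring = 0.5 (one parent–offspring link: r = (1/2)^1 = 1/2).
r to a double first cousin = 0.25 (double first cousins share both grandparent pairs — four paths of length 4: r = 4·(1/2)^4 = 1/4).
Summing one r·B term per recipient: 3·0.25·0.436 + 2·0.25·0.0249 + 2·0.5·0.304 + 2·0.25·0.415 = 0.85095.
0.85095 < 2: the indirect benefit is less than the cost.

No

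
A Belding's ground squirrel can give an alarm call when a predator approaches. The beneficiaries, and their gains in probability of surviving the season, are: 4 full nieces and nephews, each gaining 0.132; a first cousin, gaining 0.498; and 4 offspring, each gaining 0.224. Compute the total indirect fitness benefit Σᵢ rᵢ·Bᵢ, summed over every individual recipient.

r to a full niece or nephew = 1/4 (full aunt/uncle↔niece/nephew: two paths of length 3 through the shared grandparent pair: r = 2·(1/2)^3 = 1/4).
r to a first cousin = 0.125 (first cousins share one grandparent pair — two paths of length 4: r = 2·(1/2)^4 = 1/8).
r to an offspring = 0.5 (one parent–offspring link: r = (1/2)^1 = 1/2).
Summing one r·B term per recipient: 4·0.25·0.132 + 1·0.125·0.498 + 4·0.5·0.224 = 0.64225.

0.64225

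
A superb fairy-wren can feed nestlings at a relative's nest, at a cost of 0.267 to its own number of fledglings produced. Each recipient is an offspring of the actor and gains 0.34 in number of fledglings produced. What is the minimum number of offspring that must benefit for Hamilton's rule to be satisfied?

r to an offspring = 0.5 (one parent–offspring link: r = (1/2)^1 = 1/2).
Hamilton's rule: n·r·B > C  ⇒  n > C/(r·B) = 0.267/(0.5·0.34) = 1.571.
The smallest integer exceeding 1.571 is 2.

2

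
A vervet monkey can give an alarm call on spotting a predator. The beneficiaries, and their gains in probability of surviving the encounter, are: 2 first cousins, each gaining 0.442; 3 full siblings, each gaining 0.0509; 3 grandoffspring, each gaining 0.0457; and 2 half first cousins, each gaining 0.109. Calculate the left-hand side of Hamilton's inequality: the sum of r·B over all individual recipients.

0.23475

r to a first cousin = 0.125 (first cousins share one grandparent pair — two paths of length 4: r = 2·(1/2)^4 = 1/8).
r to a full sibling = 0.5 (full sibs share both parents — two paths of length 2: r = 2·(1/2)^2 = 1/2).
r to a grandoffspring = 1/4 (two parent–offspring links: r = (1/2)^2 = 1/4).
r to a half first cousin = 0.0625 (half first cousins share one grandparent — one path of length 4: r = (1/2)^4 = 1/16).
Summing one r·B term per recipient: 2·0.125·0.442 + 3·0.5·0.0509 + 3·0.25·0.0457 + 2·0.0625·0.109 = 0.23475.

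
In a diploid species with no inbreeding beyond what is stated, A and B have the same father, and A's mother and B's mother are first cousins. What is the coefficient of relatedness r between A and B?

Wright's path rule: contributions from independent ancestry routes add.
A and B are related in two ways: half-sibs through their shared father (r = 1/4) and second cousins through their mothers (r = 1/32).
r = 1/4 + 1/32 = 0.28125.

0.28125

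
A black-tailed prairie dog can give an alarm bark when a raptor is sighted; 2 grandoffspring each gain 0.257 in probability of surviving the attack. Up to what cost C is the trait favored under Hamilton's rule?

r to a grandoffspring = 0.25 (two parent–offspring links: r = (1/2)^2 = 1/4).
Hamilton's rule: n·r·B > C, so the trait is favored while C < n·r·B = 2·0.25·0.257 = 0.1285.

0.1285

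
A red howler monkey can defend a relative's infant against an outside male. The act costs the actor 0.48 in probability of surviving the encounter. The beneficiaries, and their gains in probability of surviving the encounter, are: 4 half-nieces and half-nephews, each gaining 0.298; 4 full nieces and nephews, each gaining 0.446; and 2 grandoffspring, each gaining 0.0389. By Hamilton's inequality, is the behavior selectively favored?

Hamilton's rule: the trait is favored when the sum of r·B over every recipient exceeds the actor's cost C.
r to a half-niece or half-nephew = 0.125 (half-aunt/uncle↔niece/nephew: one path of length 3: r = (1/2)^3 = 1/8).
r to a full niece or nephew = 1/4 (full aunt/uncle↔niece/nephew: two paths of length 3 through the shared grandparent pair: r = 2·(1/2)^3 = 1/4).
r to a grandoffspring = 0.25 (two parent–offspring links: r = (1/2)^2 = 1/4).
Summing one r·B term per recipient: 4·0.125·0.298 + 4·0.25·0.446 + 2·0.25·0.0389 = 0.61445.
0.61445 > 0.48: the indirect benefit exceeds the cost.

Yes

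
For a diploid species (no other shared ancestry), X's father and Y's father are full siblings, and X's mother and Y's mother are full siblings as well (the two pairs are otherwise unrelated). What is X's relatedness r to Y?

Wright's path rule: contributions from independent ancestry routes add.
X and Y are related in two ways: first cousins through their fathers (r = 1/8) and first cousins through their mothers (r = 1/8) — i.e. double first cousins.
r = 1/8 + 1/8 = 1/4 = 0.25.

0.25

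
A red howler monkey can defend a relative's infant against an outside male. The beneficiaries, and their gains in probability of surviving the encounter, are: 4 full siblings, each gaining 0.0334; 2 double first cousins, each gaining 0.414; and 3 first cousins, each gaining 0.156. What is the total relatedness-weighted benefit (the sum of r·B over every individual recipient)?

r to a full sibling = 1/2 (full sibs share both parents — two paths of length 2: r = 2·(1/2)^2 = 1/2).
r to a double first cousin = 0.25 (double first cousins share both grandparent pairs — four paths of length 4: r = 4·(1/2)^4 = 1/4).
r to a first cousin = 0.125 (first cousins share one grandparent pair — two paths of length 4: r = 2·(1/2)^4 = 1/8).
Summing one r·B term per recipient: 4·0.5·0.0334 + 2·0.25·0.414 + 3·0.125·0.156 = 0.3323.

0.3323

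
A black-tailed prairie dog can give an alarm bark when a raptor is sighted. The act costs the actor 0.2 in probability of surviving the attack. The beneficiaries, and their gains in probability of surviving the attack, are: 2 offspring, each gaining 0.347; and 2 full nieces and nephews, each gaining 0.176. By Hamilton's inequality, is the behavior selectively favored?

Hamilton's rule: the trait is favored when the sum of r·B over every recipient exceeds the actor's cost C.
r to an offspring = 1/2 (one parent–offspring link: r = (1/2)^1 = 1/2).
r to a full niece or nephew = 0.25 (full aunt/uncle↔niece/nephew: two paths of length 3 through the shared grandparent pair: r = 2·(1/2)^3 = 1/4).
Summing one r·B term per recipient: 2·0.5·0.347 + 2·0.25·0.176 = 0.435.
0.435 > 0.2: the indirect benefit exceeds the cost.

Yes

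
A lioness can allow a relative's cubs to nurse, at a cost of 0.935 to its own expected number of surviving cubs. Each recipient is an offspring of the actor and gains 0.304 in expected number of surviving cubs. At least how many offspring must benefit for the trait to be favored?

r to an offspring = 0.5 (one parent–offspring link: r = (1/2)^1 = 1/2).
Hamilton's rule: n·r·B > C  ⇒  n > C/(r·B) = 0.935/(0.5·0.304) = 6.151.
The smallest integer exceeding 6.151 is 7.

7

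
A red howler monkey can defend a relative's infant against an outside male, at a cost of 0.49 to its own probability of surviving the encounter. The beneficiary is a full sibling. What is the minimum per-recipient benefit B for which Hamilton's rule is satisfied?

r to a full sibling = 1/2 (full sibs share both parents — two paths of length 2: r = 2·(1/2)^2 = 1/2).
Hamilton's rule with n recipients of equal r: n·r·B > C, so B > C/(n·r) = 0.49/(1·0.5) = 0.98.

0.98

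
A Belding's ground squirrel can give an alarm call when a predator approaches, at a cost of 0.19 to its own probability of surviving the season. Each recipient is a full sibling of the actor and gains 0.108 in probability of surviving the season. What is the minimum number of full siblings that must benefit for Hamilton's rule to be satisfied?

r to a full sibling = 0.5 (full sibs share both parents — two paths of length 2: r = 2·(1/2)^2 = 1/2).
Hamilton's rule: n·r·B > C  ⇒  n > C/(r·B) = 0.19/(0.5·0.108) = 3.519.
The smallest integer exceeding 3.519 is 4.

4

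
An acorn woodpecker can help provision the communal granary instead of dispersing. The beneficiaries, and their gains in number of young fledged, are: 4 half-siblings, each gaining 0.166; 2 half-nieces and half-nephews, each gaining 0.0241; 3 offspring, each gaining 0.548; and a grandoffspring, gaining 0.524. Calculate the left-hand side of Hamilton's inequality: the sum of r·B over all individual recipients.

1.125025

r to a half-sibling = 1/4 (half-sibs share one parent — one path of length 2: r = (1/2)^2 = 1/4).
r to a half-niece or half-nephew = 1/8 (half-aunt/uncle↔niece/nephew: one path of length 3: r = (1/2)^3 = 1/8).
r to an offspring = 0.5 (one parent–offspring link: r = (1/2)^1 = 1/2).
r to a grandoffspring = 0.25 (two parent–offspring links: r = (1/2)^2 = 1/4).
Summing one r·B term per recipient: 4·0.25·0.166 + 2·0.125·0.0241 + 3·0.5·0.548 + 1·0.25·0.524 = 1.125025.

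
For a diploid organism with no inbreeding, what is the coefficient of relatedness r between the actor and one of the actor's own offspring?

Each parent–offspring link contributes a factor of 1/2, and independent paths through distinct common ancestors add.
One parent–offspring link: r = (1/2)^1 = 1/2.

0.5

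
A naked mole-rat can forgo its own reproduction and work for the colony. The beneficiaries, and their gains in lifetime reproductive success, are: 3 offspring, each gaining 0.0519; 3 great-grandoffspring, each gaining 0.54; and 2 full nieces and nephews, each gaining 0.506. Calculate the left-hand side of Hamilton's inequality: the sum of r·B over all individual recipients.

r to an offspring = 0.5 (one parent–offspring link: r = (1/2)^1 = 1/2).
r to a great-grandoffspring = 1/8 (three parent–offspring links: r = (1/2)^3 = 1/8).
r to a full niece or nephew = 0.25 (full aunt/uncle↔niece/nephew: two paths of length 3 through the shared grandparent pair: r = 2·(1/2)^3 = 1/4).
Summing one r·B term per recipient: 3·0.5·0.0519 + 3·0.125·0.54 + 2·0.25·0.506 = 0.53335.

0.53335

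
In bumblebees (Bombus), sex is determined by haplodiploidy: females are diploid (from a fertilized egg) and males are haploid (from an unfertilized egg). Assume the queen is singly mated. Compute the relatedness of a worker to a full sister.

Haplodiploid full sisters inherit their father's entire haploid genome identically (contributing 1/2) and on average half of their mother's contribution (1/2 · 1/2 = 1/4); r = 1/2 + 1/4 = 3/4.

0.75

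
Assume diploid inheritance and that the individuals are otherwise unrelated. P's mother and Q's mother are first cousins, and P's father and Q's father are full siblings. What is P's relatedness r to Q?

Relatedness sums over independent paths through distinct common ancestors.
P and Q are related in two ways: second cousins through their mothers (r = 1/32) and first cousins through their fathers (r = 1/8).
r = 1/32 + 1/8 = 5/32 = 0.15625.

0.15625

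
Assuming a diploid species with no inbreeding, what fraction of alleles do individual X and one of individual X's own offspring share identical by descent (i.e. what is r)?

0.5

Each parent–offspring link contributes a factor of 1/2, and independent paths through distinct common ancestors add.
One parent–offspring link: r = (1/2)^1 = 1/2.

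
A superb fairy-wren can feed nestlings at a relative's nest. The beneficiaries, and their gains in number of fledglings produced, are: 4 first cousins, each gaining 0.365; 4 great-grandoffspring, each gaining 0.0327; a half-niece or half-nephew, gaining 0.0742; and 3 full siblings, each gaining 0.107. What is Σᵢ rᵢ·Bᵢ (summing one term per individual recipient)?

0.368625

r to a first cousin = 1/8 (first cousins share one grandparent pair — two paths of length 4: r = 2·(1/2)^4 = 1/8).
r to a great-grandoffspring = 0.125 (three parent–offspring links: r = (1/2)^3 = 1/8).
r to a half-niece or half-nephew = 0.125 (half-aunt/uncle↔niece/nephew: one path of length 3: r = (1/2)^3 = 1/8).
r to a full sibling = 0.5 (full sibs share both parents — two paths of length 2: r = 2·(1/2)^2 = 1/2).
Summing one r·B term per recipient: 4·0.125·0.365 + 4·0.125·0.0327 + 1·0.125·0.0742 + 3·0.5·0.107 = 0.368625.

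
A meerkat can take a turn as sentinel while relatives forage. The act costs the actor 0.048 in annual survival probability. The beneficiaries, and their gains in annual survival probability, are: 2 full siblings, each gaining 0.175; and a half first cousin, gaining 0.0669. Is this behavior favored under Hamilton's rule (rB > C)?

Yes

Hamilton's rule: the trait is favored when the sum of r·B over every recipient exceeds the actor's cost C.
r to a full sibling = 1/2 (full sibs share both parents — two paths of length 2: r = 2·(1/2)^2 = 1/2).
r to a half first cousin = 1/16 (half first cousins share one grandparent — one path of length 4: r = (1/2)^4 = 1/16).
Summing one r·B term per recipient: 2·0.5·0.175 + 1·0.0625·0.0669 = 0.17918125.
0.17918125 > 0.048: the indirect benefit exceeds the cost.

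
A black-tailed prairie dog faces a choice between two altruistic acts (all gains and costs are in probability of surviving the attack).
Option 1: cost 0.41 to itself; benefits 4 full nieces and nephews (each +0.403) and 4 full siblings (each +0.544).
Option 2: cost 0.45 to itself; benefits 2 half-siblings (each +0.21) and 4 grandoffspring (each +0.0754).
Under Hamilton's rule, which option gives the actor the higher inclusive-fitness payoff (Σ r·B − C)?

Option 1: r to a full niece or nephew = 0.25.
Option 1: r to a full sibling = 0.5.
Option 1: Σ r·B − C = (4·0.25·0.403 + 4·0.5·0.544) − 0.41 = 1.081.
Option 2: r to a half-sibling = 0.25.
Option 2: r to a grandoffspring = 0.25.
Option 2: Σ r·B − C = (2·0.25·0.21 + 4·0.25·0.0754) − 0.45 = -0.2696.
Option 1 has the higher net inclusive-fitness payoff.

Option 1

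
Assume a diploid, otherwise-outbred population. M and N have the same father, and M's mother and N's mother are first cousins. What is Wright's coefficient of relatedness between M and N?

0.28125

Wright's path rule: contributions from independent ancestry routes add.
M and N are related in two ways: half-sibs through their shared father (r = 1/4) and second cousins through their mothers (r = 1/32).
r = 1/4 + 1/32 = 9/32 = 0.28125.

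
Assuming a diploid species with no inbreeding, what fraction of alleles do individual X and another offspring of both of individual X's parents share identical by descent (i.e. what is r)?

0.5

Each parent–offspring link contributes a factor of 1/2, and independent paths through distinct common ancestors add.
Full sibs share both parents — two paths of length 2: r = 2·(1/2)^2 = 1/2.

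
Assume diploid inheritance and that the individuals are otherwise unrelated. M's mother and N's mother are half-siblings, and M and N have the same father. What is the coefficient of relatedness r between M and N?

Wright's path rule: contributions from independent ancestry routes add.
M and N are related in two ways: half first cousins through their mothers (r = 1/16) and half-sibs through their shared father (r = 1/4).
r = 1/16 + 1/4 = 5/16 = 0.3125.

0.3125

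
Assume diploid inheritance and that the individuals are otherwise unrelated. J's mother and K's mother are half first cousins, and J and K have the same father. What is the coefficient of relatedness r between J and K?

With two independent routes of shared ancestry, r is the sum of the two contributions.
J and K are related in two ways: half second cousins through their mothers (r = 1/64) and half-sibs through their shared father (r = 1/4).
r = 1/64 + 1/4 = 17/64 = 0.265625.

0.265625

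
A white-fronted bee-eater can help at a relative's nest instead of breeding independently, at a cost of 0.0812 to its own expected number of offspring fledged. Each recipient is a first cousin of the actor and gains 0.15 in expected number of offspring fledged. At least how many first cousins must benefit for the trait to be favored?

5

r to a first cousin = 0.125 (first cousins share one grandparent pair — two paths of length 4: r = 2·(1/2)^4 = 1/8).
Hamilton's rule: n·r·B > C  ⇒  n > C/(r·B) = 0.0812/(0.125·0.15) = 4.331.
The smallest integer exceeding 4.331 is 5.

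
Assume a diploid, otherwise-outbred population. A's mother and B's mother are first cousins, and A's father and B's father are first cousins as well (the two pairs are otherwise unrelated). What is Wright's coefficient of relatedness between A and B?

0.0625

Wright's path rule: contributions from independent ancestry routes add.
A and B are related in two ways: second cousins through their mothers (r = 1/32) and second cousins through their fathers (r = 1/32).
r = 1/32 + 1/32 = 1/16 = 0.0625.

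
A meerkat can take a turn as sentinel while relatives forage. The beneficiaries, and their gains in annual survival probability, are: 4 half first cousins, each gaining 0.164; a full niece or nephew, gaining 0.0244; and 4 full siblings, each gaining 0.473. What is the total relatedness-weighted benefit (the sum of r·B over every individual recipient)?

0.9931

r to a half first cousin = 0.0625 (half first cousins share one grandparent — one path of length 4: r = (1/2)^4 = 1/16).
r to a full niece or nephew = 1/4 (full aunt/uncle↔niece/nephew: two paths of length 3 through the shared grandparent pair: r = 2·(1/2)^3 = 1/4).
r to a full sibling = 1/2 (full sibs share both parents — two paths of length 2: r = 2·(1/2)^2 = 1/2).
Summing one r·B term per recipient: 4·0.0625·0.164 + 1·0.25·0.0244 + 4·0.5·0.473 = 0.9931.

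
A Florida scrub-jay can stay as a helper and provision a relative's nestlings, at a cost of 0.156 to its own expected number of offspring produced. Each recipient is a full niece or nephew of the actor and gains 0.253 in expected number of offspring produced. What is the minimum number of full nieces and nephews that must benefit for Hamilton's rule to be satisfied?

r to a full niece or nephew = 1/4 (full aunt/uncle↔niece/nephew: two paths of length 3 through the shared grandparent pair: r = 2·(1/2)^3 = 1/4).
Hamilton's rule: n·r·B > C  ⇒  n > C/(r·B) = 0.156/(0.25·0.253) = 2.466.
The smallest integer exceeding 2.466 is 3.

3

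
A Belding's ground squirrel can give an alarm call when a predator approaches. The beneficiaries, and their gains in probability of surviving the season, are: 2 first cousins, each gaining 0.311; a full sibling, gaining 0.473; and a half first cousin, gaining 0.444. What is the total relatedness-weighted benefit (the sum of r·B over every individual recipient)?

r to a first cousin = 0.125 (first cousins share one grandparent pair — two paths of length 4: r = 2·(1/2)^4 = 1/8).
r to a full sibling = 1/2 (full sibs share both parents — two paths of length 2: r = 2·(1/2)^2 = 1/2).
r to a half first cousin = 0.0625 (half first cousins share one grandparent — one path of length 4: r = (1/2)^4 = 1/16).
Summing one r·B term per recipient: 2·0.125·0.311 + 1·0.5·0.473 + 1·0.0625·0.444 = 0.342.

0.342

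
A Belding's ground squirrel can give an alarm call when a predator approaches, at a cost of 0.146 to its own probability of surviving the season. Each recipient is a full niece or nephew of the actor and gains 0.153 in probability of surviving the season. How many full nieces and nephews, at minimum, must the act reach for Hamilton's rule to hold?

4

r to a full niece or nephew = 0.25 (full aunt/uncle↔niece/nephew: two paths of length 3 through the shared grandparent pair: r = 2·(1/2)^3 = 1/4).
Hamilton's rule: n·r·B > C  ⇒  n > C/(r·B) = 0.146/(0.25·0.153) = 3.817.
The smallest integer exceeding 3.817 is 4.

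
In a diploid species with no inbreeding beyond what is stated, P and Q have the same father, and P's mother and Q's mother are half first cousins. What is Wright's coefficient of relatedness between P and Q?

Wright's path rule: contributions from independent ancestry routes add.
P and Q are related in two ways: half-sibs through their shared father (r = 1/4) and half second cousins through their mothers (r = 1/64).
r = 1/4 + 1/64 = 17/64 = 0.265625.

0.265625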